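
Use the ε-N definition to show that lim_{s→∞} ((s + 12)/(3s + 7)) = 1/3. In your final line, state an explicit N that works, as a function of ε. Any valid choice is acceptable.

N = (29/9)/ε

Let ε > 0. We seek N > 0 such that s > N implies |(s + 12)/(3s + 7) − (1/3)| < ε.
(s + 12)/(3s + 7) − (1/3) = (3(s + 12) − (3s + 7)) / (3(3s + 7)) = 29/(3(3s + 7)).
For s > 0 we have 3s + 7 > 3s, so |(s + 12)/(3s + 7) − (1/3)| = 29/(3(3s + 7)) < 29/(3·3s) = (29/9)/s.
Thus |(s + 12)/(3s + 7) − (1/3)| < ε whenever s > (29/9)/ε.
Take N = (29/9)/ε. If s > N then |(s + 12)/(3s + 7) − (1/3)| < (29/9)/s < ε.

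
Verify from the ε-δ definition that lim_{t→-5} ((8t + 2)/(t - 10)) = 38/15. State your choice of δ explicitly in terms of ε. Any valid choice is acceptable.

δ = min(15/2, (225/164)ε)

Let ε > 0. We want δ > 0 with 0 < |t + 5| < δ ⇒ |(8t + 2)/(t - 10) − (38/15)| < ε.
Combining over a common denominator, (8t + 2)/(t - 10) − (38/15) = [(8t + 2)·(-15) − (-38)·(t - 10)] / [(-15)·(t - 10)] = -82(t + 5) / ((-15)(t - 10)).
So |(8t + 2)/(t - 10) − (38/15)| = 82|t + 5| / (15·|t − 10|).
Restrict δ ≤ 15/2. Then |t + 5| < 15/2 gives |t − 10| = |(t + 5) + (-15)| ≥ 15 − 15/2 = 15/2.
Hence |(8t + 2)/(t - 10) − (38/15)| < 82|t + 5|/(15·(15/2)) = (164/225)|t + 5|, which is < ε once |t + 5| < (225/164)ε.
Take δ = min(15/2, (225/164)ε). Then 0 < |t + 5| < δ forces both bounds, so |(8t + 2)/(t - 10) − (38/15)| < ε.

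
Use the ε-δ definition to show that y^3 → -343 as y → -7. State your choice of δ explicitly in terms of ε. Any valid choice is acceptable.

δ = min(1, ε/169)

Suppose ε > 0. We seek δ > 0 with 0 < |y + 7| < δ ⇒ |y^3 + 343| < ε.
Factor: y^3 + 343 = (y + 7)(y^2 - 7y + 49), so |y^3 + 343| = |y + 7|·|y^2 - 7y + 49|.
Restrict δ ≤ 1. Then |y + 7| < 1 gives |y| < 8, so by the triangle inequality |y^2 - 7y + 49| ≤ 8^2 + 7·8 + 49 = 169.
Hence |y^3 + 343| ≤ 169|y + 7|, which is < ε once |y + 7| < ε/169.
Take δ = min(1, ε/169). If 0 < |y + 7| < δ then both bounds hold and |y^3 + 343| ≤ 169|y + 7| < 169·(ε/169) = ε.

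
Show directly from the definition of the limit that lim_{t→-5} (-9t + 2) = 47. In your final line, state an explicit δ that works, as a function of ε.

Let ε > 0. We need δ > 0 so that 0 < |t + 5| < δ implies |(-9t + 2) − 47| < ε.
|(-9t + 2) − 47| = |-9t - 45| = 9|t + 5|.
So 9|t + 5| < ε exactly when |t + 5| < ε/9.
Choosing δ = ε/9 gives |(-9t + 2) − 47| = 9|t + 5| < ε whenever |t + 5| < δ.

δ = ε/9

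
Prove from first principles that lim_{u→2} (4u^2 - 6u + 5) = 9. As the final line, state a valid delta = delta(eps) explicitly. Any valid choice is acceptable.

Let eps > 0. We want delta > 0 such that 0 < |u − 2| < delta implies |(4u^2 - 6u + 5) − 9| < eps.
(4u^2 - 6u + 5) − 9 = 4u^2 - 6u - 4 = (u − 2)(4u + 2).
So |(4u^2 - 6u + 5) − 9| = |u − 2|·|4u + 2|.
Assume first that |u − 2| < 1, so |u| < 3. Then |4u + 2| ≤ 4·3 + 2 = 14.
Hence |(4u^2 - 6u + 5) − 9| ≤ 14|u − 2| < eps provided |u − 2| < eps/14.
Choosing delta = min(1, eps/14) ensures both conditions, hence |(4u^2 - 6u + 5) − 9| < eps.

delta = min(1, eps/14)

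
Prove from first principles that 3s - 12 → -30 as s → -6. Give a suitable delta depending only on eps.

delta = eps/3

Let eps > 0 be given. We need delta > 0 so that 0 < |s + 6| < delta implies |(3s - 12) + 30| < eps.
|(3s - 12) + 30| = |3s + 18| = 3|s + 6|.
Thus it suffices that |s + 6| < eps/3.
Choosing delta = eps/3 gives |(3s - 12) + 30| = 3|s + 6| < eps whenever |s + 6| < delta.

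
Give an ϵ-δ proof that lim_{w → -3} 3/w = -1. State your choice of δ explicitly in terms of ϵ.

δ = min(3/2, (3/2)ϵ)

Fix ϵ > 0. We seek δ > 0 such that 0 < |w + 3| < δ implies |3/w + 1| < ϵ.
|3/w + 1| = 3·|-3 − w|/(3·|w|) = 3|w + 3|/(3|w|).
Restrict δ ≤ 3/2. Then |w + 3| < 3/2 gives |w| > 3/2, so 3|w| > 9/2.
Then |3/w + 1| < 3|w + 3|/(9/2), which is < ϵ when |w + 3| < (3/2)ϵ.
Take δ = min(3/2, (3/2)ϵ). Then 0 < |w + 3| < δ gives both |w + 3| < 3/2 and |w + 3| < (3/2)ϵ, so |3/w + 1| < ϵ.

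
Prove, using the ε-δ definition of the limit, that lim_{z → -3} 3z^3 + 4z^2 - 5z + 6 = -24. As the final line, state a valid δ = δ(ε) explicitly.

δ = min(2, ε/110)

Fix ε > 0. We want δ > 0 such that 0 < |z + 3| < δ implies |(3z^3 + 4z^2 - 5z + 6) + 24| < ε.
(3z^3 + 4z^2 - 5z + 6) + 24 = 3z^3 + 4z^2 - 5z + 30 = (z + 3)(3z^2 - 5z + 10).
So |(3z^3 + 4z^2 - 5z + 6) + 24| = |z + 3|·|3z^2 - 5z + 10|.
Assume first that |z + 3| < 2, so |z| < 5. Then |3z^2 - 5z + 10| ≤ 3·5^2 + 5·5 + 10 = 110.
Hence |(3z^3 + 4z^2 - 5z + 6) + 24| ≤ 110|z + 3| < ε provided |z + 3| < ε/110.
Choosing δ = min(2, ε/110) ensures both conditions, hence |(3z^3 + 4z^2 - 5z + 6) + 24| < ε.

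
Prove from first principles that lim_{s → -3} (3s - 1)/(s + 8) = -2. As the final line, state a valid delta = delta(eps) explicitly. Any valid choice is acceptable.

Suppose eps > 0. We want delta > 0 with 0 < |s + 3| < delta ⇒ |(3s - 1)/(s + 8) + 2| < eps.
Combining over a common denominator, (3s - 1)/(s + 8) + 2 = [(3s - 1)·5 − (-10)·(s + 8)] / [5·(s + 8)] = 25(s + 3) / (5(s + 8)).
So |(3s - 1)/(s + 8) + 2| = 25|s + 3| / (5·|s + 8|).
Require delta ≤ 5/2, so |s + 8| ≥ |5| − |s + 3| > 5 − 5/2 = 5/2.
Hence |(3s - 1)/(s + 8) + 2| < 25|s + 3|/(5·(5/2)) = 2|s + 3|, which is < eps once |s + 3| < (1/2)eps.
Take delta = min(5/2, (1/2)eps). Then 0 < |s + 3| < delta forces both bounds, so |(3s - 1)/(s + 8) + 2| < eps.

delta = min(5/2, (1/2)eps)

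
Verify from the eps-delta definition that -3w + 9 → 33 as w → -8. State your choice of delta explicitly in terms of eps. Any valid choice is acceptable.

delta = eps/3

Let eps > 0 be given. We need delta > 0 so that 0 < |w + 8| < delta implies |(-3w + 9) − 33| < eps.
|(-3w + 9) − 33| = |-3w - 24| = 3|w + 8|.
So 3|w + 8| < eps exactly when |w + 8| < eps/3.
Take delta = eps/3. If 0 < |w + 8| < delta then |(-3w + 9) − 33| = 3|w + 8| < 3·(eps/3) = eps.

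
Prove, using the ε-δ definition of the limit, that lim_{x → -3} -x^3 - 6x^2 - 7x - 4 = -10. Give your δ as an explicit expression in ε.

δ = min(2, ε/42)

Let ε > 0. We want δ > 0 such that 0 < |x + 3| < δ implies |(-x^3 - 6x^2 - 7x - 4) + 10| < ε.
(-x^3 - 6x^2 - 7x - 4) + 10 = -x^3 - 6x^2 - 7x + 6 = (x + 3)(-x^2 - 3x + 2).
So |(-x^3 - 6x^2 - 7x - 4) + 10| = |x + 3|·|-x^2 - 3x + 2|.
Assume first that |x + 3| < 2, so |x| < 5. Then |-x^2 - 3x + 2| ≤ 5^2 + 3·5 + 2 = 42.
Hence |(-x^3 - 6x^2 - 7x - 4) + 10| ≤ 42|x + 3| < ε provided |x + 3| < ε/42.
Take δ = min(2, ε/42). Then 0 < |x + 3| < δ gives both |x + 3| < 2 and |x + 3| < ε/42, so |(-x^3 - 6x^2 - 7x - 4) + 10| < ε.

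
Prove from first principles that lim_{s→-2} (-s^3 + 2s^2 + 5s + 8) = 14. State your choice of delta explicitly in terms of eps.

delta = min(1, eps/24)

Fix eps > 0. We want delta > 0 such that 0 < |s + 2| < delta implies |(-s^3 + 2s^2 + 5s + 8) − 14| < eps.
(-s^3 + 2s^2 + 5s + 8) − 14 = -s^3 + 2s^2 + 5s - 6 = (s + 2)(-s^2 + 4s - 3).
So |(-s^3 + 2s^2 + 5s + 8) − 14| = |s + 2|·|-s^2 + 4s - 3|.
Assume first that |s + 2| < 1, so |s| < 3. Then |-s^2 + 4s - 3| ≤ 3^2 + 4·3 + 3 = 24.
Hence |(-s^3 + 2s^2 + 5s + 8) − 14| ≤ 24|s + 2| < eps provided |s + 2| < eps/24.
Take delta = min(1, eps/24). Then 0 < |s + 2| < delta gives both |s + 2| < 1 and |s + 2| < eps/24, so |(-s^3 + 2s^2 + 5s + 8) − 14| < eps.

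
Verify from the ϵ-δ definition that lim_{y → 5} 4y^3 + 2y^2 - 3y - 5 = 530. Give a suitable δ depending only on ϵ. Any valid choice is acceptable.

Let ϵ > 0. We want δ > 0 such that 0 < |y − 5| < δ implies |(4y^3 + 2y^2 - 3y - 5) − 530| < ϵ.
(4y^3 + 2y^2 - 3y - 5) − 530 = 4y^3 + 2y^2 - 3y - 535 = (y − 5)(4y^2 + 22y + 107).
So |(4y^3 + 2y^2 - 3y - 5) − 530| = |y − 5|·|4y^2 + 22y + 107|.
Assume first that |y − 5| < 2, so |y| < 7. Then |4y^2 + 22y + 107| ≤ 4·7^2 + 22·7 + 107 = 457.
Hence |(4y^3 + 2y^2 - 3y - 5) − 530| ≤ 457|y − 5| < ϵ provided |y − 5| < ϵ/457.
Choosing δ = min(2, ϵ/457) ensures both conditions, hence |(4y^3 + 2y^2 - 3y - 5) − 530| < ϵ.

δ = min(2, ϵ/457)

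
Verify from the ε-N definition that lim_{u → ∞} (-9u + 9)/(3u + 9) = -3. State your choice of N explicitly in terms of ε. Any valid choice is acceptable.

Let ε > 0. We seek N > 0 such that u > N implies |(-9u + 9)/(3u + 9) + 3| < ε.
(-9u + 9)/(3u + 9) + 3 = (3(-9u + 9) − (-9)(3u + 9)) / (3(3u + 9)) = 108/(3(3u + 9)).
For u > 0 we have 3u + 9 > 3u, so |(-9u + 9)/(3u + 9) + 3| = 108/(3(3u + 9)) < 108/(3·3u) = 12/u.
Thus |(-9u + 9)/(3u + 9) + 3| < ε whenever u > 12/ε.
Take N = 12/ε. If u > N then |(-9u + 9)/(3u + 9) + 3| < 12/u < ε.

N = 12/ε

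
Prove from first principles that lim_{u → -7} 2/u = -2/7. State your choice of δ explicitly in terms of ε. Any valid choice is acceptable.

δ = min(7/2, (49/4)ε)

Let ε > 0. We seek δ > 0 such that 0 < |u + 7| < δ implies |2/u + 2/7| < ε.
|2/u + 2/7| = 2·|-7 − u|/(7·|u|) = 2|u + 7|/(7|u|).
Restrict δ ≤ 7/2. Then |u + 7| < 7/2 gives |u| > 7/2, so 7|u| > 49/2.
Then |2/u + 2/7| < 2|u + 7|/(49/2), which is < ε when |u + 7| < (49/4)ε.
Take δ = min(7/2, (49/4)ε). Then 0 < |u + 7| < δ gives both |u + 7| < 7/2 and |u + 7| < (49/4)ε, so |2/u + 2/7| < ε.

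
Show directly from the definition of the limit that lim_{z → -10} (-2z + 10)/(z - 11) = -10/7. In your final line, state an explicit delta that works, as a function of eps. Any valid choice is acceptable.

Suppose eps > 0. We want delta > 0 with 0 < |z + 10| < delta ⇒ |(-2z + 10)/(z - 11) + 10/7| < eps.
Combining over a common denominator, (-2z + 10)/(z - 11) + 10/7 = [(-2z + 10)·(-21) − 30·(z - 11)] / [(-21)·(z - 11)] = 12(z + 10) / ((-21)(z - 11)).
So |(-2z + 10)/(z - 11) + 10/7| = 12|z + 10| / (21·|z − 11|).
Restrict delta ≤ 21/2. Then |z + 10| < 21/2 gives |z − 11| = |(z + 10) + (-21)| ≥ 21 − 21/2 = 21/2.
Hence |(-2z + 10)/(z - 11) + 10/7| < 12|z + 10|/(21·(21/2)) = (8/147)|z + 10|, which is < eps once |z + 10| < (147/8)eps.
Take delta = min(21/2, (147/8)eps). Then 0 < |z + 10| < delta forces both bounds, so |(-2z + 10)/(z - 11) + 10/7| < eps.

delta = min(21/2, (147/8)eps)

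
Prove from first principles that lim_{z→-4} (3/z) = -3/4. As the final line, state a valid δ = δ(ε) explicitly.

δ = min(2, (8/3)ε)

Let ε > 0 be given. We seek δ > 0 such that 0 < |z + 4| < δ implies |3/z + 3/4| < ε.
|3/z + 3/4| = 3·|-4 − z|/(4·|z|) = 3|z + 4|/(4|z|).
Restrict δ ≤ 2. Then |z + 4| < 2 gives |z| > 2, so 4|z| > 8.
Then |3/z + 3/4| < 3|z + 4|/8, which is < ε when |z + 4| < (8/3)ε.
Take δ = min(2, (8/3)ε). Then 0 < |z + 4| < δ gives both |z + 4| < 2 and |z + 4| < (8/3)ε, so |3/z + 3/4| < ε.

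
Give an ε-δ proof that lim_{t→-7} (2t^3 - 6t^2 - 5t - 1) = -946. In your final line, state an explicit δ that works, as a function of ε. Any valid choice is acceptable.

Let ε > 0. We want δ > 0 such that 0 < |t + 7| < δ implies |(2t^3 - 6t^2 - 5t - 1) + 946| < ε.
(2t^3 - 6t^2 - 5t - 1) + 946 = 2t^3 - 6t^2 - 5t + 945 = (t + 7)(2t^2 - 20t + 135).
So |(2t^3 - 6t^2 - 5t - 1) + 946| = |t + 7|·|2t^2 - 20t + 135|.
Assume first that |t + 7| < 1, so |t| < 8. Then |2t^2 - 20t + 135| ≤ 2·8^2 + 20·8 + 135 = 423.
Hence |(2t^3 - 6t^2 - 5t - 1) + 946| ≤ 423|t + 7| < ε provided |t + 7| < ε/423.
Take δ = min(1, ε/423). Then 0 < |t + 7| < δ gives both |t + 7| < 1 and |t + 7| < ε/423, so |(2t^3 - 6t^2 - 5t - 1) + 946| < ε.

δ = min(1, ε/423)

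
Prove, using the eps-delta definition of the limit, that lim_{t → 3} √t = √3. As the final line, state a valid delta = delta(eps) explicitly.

delta = min(3, √3·eps)

Suppose eps > 0. We want delta > 0 such that 0 < |t − 3| < delta implies |√t − √3| < eps.
Multiplying by the conjugate, |√t − √3| = |t − 3|/(√t + √3).
Restrict delta ≤ 3 so that |t − 3| < 3 forces t > 0, and then √t + √3 > √3.
Hence |√t − √3| < |t − 3|/√3, which is < eps once |t − 3| < √3·eps.
Take delta = min(3, √3·eps). If 0 < |t − 3| < delta then t > 0 and |√t − √3| < |t − 3|/√3 < eps.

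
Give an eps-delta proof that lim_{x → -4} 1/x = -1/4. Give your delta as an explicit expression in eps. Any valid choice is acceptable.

Fix eps > 0. We seek delta > 0 such that 0 < |x + 4| < delta implies |1/x + 1/4| < eps.
|1/x + 1/4| = |-4 − x|/(4·|x|) = |x + 4|/(4|x|).
Require delta ≤ 2 so that |x| > 4 − 2 = 2, hence 4|x| > 8.
Then |1/x + 1/4| < |x + 4|/8, which is < eps when |x + 4| < 8eps.
Take delta = min(2, 8eps). Then 0 < |x + 4| < delta gives both |x + 4| < 2 and |x + 4| < 8eps, so |1/x + 1/4| < eps.

delta = min(2, 8eps)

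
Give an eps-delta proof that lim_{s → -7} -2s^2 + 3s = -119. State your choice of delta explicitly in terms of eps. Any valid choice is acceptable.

delta = min(1, eps/33)

Let eps > 0. We want delta > 0 such that 0 < |s + 7| < delta implies |(-2s^2 + 3s) + 119| < eps.
(-2s^2 + 3s) + 119 = -2s^2 + 3s + 119 = (s + 7)(-2s + 17).
So |(-2s^2 + 3s) + 119| = |s + 7|·|-2s + 17|.
Assume first that |s + 7| < 1, so |s| < 8. Then |-2s + 17| ≤ 2·8 + 17 = 33.
Hence |(-2s^2 + 3s) + 119| ≤ 33|s + 7| < eps provided |s + 7| < eps/33.
Choosing delta = min(1, eps/33) ensures both conditions, hence |(-2s^2 + 3s) + 119| < eps.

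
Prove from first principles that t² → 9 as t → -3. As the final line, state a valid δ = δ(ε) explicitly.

Let ε > 0. We seek δ > 0 with 0 < |t + 3| < δ ⇒ |t² − 9| < ε.
Factor: t² − 9 = (t + 3)(t - 3), so |t² − 9| = |t + 3|·|t - 3|.
Restrict δ ≤ 2. Then |t + 3| < 2 gives |t| < 5, so by the triangle inequality |t - 3| ≤ 5 + 3 = 8.
Hence |t² − 9| ≤ 8|t + 3|, which is < ε once |t + 3| < ε/8.
Take δ = min(2, ε/8). If 0 < |t + 3| < δ then both bounds hold and |t² − 9| ≤ 8|t + 3| < 8·(ε/8) = ε.

δ = min(2, ε/8)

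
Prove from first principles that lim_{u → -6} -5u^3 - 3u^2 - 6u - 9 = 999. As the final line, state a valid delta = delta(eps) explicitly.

Suppose eps > 0. We want delta > 0 such that 0 < |u + 6| < delta implies |(-5u^3 - 3u^2 - 6u - 9) − 999| < eps.
(-5u^3 - 3u^2 - 6u - 9) − 999 = -5u^3 - 3u^2 - 6u - 1008 = (u + 6)(-5u^2 + 27u - 168).
So |(-5u^3 - 3u^2 - 6u - 9) − 999| = |u + 6|·|-5u^2 + 27u - 168|.
Require delta ≤ 1. Then |u + 6| < 1 gives |u| < 7, and by the triangle inequality |-5u^2 + 27u - 168| ≤ 5·7^2 + 27·7 + 168 = 602.
Hence |(-5u^3 - 3u^2 - 6u - 9) − 999| ≤ 602|u + 6| < eps provided |u + 6| < eps/602.
Take delta = min(1, eps/602). Then 0 < |u + 6| < delta gives both |u + 6| < 1 and |u + 6| < eps/602, so |(-5u^3 - 3u^2 - 6u - 9) − 999| < eps.

delta = min(1, eps/602)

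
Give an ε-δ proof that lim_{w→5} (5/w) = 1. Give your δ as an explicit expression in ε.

δ = min(5/2, (5/2)ε)

Let ε > 0. We seek δ > 0 such that 0 < |w − 5| < δ implies |5/w − 1| < ε.
|5/w − 1| = 5·|5 − w|/(5·|w|) = 5|w − 5|/(5|w|).
Restrict δ ≤ 5/2. Then |w − 5| < 5/2 gives |w| > 5/2, so 5|w| > 25/2.
Then |5/w − 1| < 5|w − 5|/(25/2), which is < ε when |w − 5| < (5/2)ε.
Take δ = min(5/2, (5/2)ε). Then 0 < |w − 5| < δ gives both |w − 5| < 5/2 and |w − 5| < (5/2)ε, so |5/w − 1| < ε.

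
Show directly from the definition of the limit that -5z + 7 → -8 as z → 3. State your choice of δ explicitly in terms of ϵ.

δ = ϵ/5

Fix ϵ > 0. We need δ > 0 so that 0 < |z − 3| < δ implies |(-5z + 7) + 8| < ϵ.
Since (-5z + 7) + 8 = -5(z − 3), we have |(-5z + 7) + 8| = 5|z − 3|.
Thus it suffices that |z − 3| < ϵ/5.
Choosing δ = ϵ/5 gives |(-5z + 7) + 8| = 5|z − 3| < ϵ whenever |z − 3| < δ.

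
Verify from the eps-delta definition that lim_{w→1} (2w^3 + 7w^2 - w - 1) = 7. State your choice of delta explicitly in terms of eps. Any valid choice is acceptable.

Fix eps > 0. We want delta > 0 such that 0 < |w − 1| < delta implies |(2w^3 + 7w^2 - w - 1) − 7| < eps.
(2w^3 + 7w^2 - w - 1) − 7 = 2w^3 + 7w^2 - w - 8 = (w − 1)(2w^2 + 9w + 8).
So |(2w^3 + 7w^2 - w - 1) − 7| = |w − 1|·|2w^2 + 9w + 8|.
Require delta ≤ 2. Then |w − 1| < 2 gives |w| < 3, and by the triangle inequality |2w^2 + 9w + 8| ≤ 2·3^2 + 9·3 + 8 = 53.
Hence |(2w^3 + 7w^2 - w - 1) − 7| ≤ 53|w − 1| < eps provided |w − 1| < eps/53.
Take delta = min(2, eps/53). Then 0 < |w − 1| < delta gives both |w − 1| < 2 and |w − 1| < eps/53, so |(2w^3 + 7w^2 - w - 1) − 7| < eps.

delta = min(2, eps/53)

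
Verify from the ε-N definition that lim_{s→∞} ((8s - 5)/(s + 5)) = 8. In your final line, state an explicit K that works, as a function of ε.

Let ε > 0. We seek K > 0 such that s > K implies |(8s - 5)/(s + 5) − 8| < ε.
(8s - 5)/(s + 5) − 8 = ((8s - 5) − 8(s + 5)) / ((s + 5)) = -45/((s + 5)).
For s > 0 we have s + 5 > s, so |(8s - 5)/(s + 5) − 8| = 45/((s + 5)) < 45/(s) = 45/s.
Thus |(8s - 5)/(s + 5) − 8| < ε whenever s > 45/ε.
Take K = 45/ε. If s > K then |(8s - 5)/(s + 5) − 8| < 45/s < ε.

K = 45/ε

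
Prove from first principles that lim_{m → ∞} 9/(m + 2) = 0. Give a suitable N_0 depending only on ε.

N_0 = 9/ε

Suppose ε > 0. For m ≥ 1, |9/(m + 2) − 0| = 9/(m + 2) ≤ 9/m.
We need 9/m < ε, i.e. m > 9/ε.
Take N_0 = 9/ε. If m > N_0 then |9/(m + 2)| ≤ 9/m < ε.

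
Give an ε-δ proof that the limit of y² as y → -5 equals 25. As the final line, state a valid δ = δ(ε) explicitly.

Fix ε > 0. We seek δ > 0 with 0 < |y + 5| < δ ⇒ |y² − 25| < ε.
Factor: y² − 25 = (y + 5)(y - 5), so |y² − 25| = |y + 5|·|y - 5|.
Impose δ ≤ 1 so that |y| < 6; then |y - 5| ≤ 11.
Hence |y² − 25| ≤ 11|y + 5|, which is < ε once |y + 5| < ε/11.
Take δ = min(1, ε/11). If 0 < |y + 5| < δ then both bounds hold and |y² − 25| ≤ 11|y + 5| < 11·(ε/11) = ε.

δ = min(1, ε/11)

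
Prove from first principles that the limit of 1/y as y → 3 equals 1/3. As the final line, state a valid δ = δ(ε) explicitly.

Fix ε > 0. We seek δ > 0 such that 0 < |y − 3| < δ implies |1/y − (1/3)| < ε.
|1/y − (1/3)| = |3 − y|/(3·|y|) = |y − 3|/(3|y|).
Restrict δ ≤ 3/2. Then |y − 3| < 3/2 gives |y| > 3/2, so 3|y| > 9/2.
Then |1/y − (1/3)| < |y − 3|/(9/2), which is < ε when |y − 3| < (9/2)ε.
Take δ = min(3/2, (9/2)ε). Then 0 < |y − 3| < δ gives both |y − 3| < 3/2 and |y − 3| < (9/2)ε, so |1/y − (1/3)| < ε.

δ = min(3/2, (9/2)ε)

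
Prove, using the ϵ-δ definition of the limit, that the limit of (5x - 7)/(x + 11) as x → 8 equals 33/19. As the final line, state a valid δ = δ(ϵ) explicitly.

Fix ϵ > 0. We want δ > 0 with 0 < |x − 8| < δ ⇒ |(5x - 7)/(x + 11) − (33/19)| < ϵ.
Combining over a common denominator, (5x - 7)/(x + 11) − (33/19) = [(5x - 7)·19 − 33·(x + 11)] / [19·(x + 11)] = 62(x − 8) / (19(x + 11)).
So |(5x - 7)/(x + 11) − (33/19)| = 62|x − 8| / (19·|x + 11|).
Restrict δ ≤ 19/2. Then |x − 8| < 19/2 gives |x + 11| = |(x − 8) + 19| ≥ 19 − 19/2 = 19/2.
Hence |(5x - 7)/(x + 11) − (33/19)| < 62|x − 8|/(19·(19/2)) = (124/361)|x − 8|, which is < ϵ once |x − 8| < (361/124)ϵ.
Take δ = min(19/2, (361/124)ϵ). Then 0 < |x − 8| < δ forces both bounds, so |(5x - 7)/(x + 11) − (33/19)| < ϵ.

δ = min(19/2, (361/124)ϵ)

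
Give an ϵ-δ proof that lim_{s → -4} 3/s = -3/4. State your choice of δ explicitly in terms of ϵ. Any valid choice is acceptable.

δ = min(2, (8/3)ϵ)

Suppose ϵ > 0. We seek δ > 0 such that 0 < |s + 4| < δ implies |3/s + 3/4| < ϵ.
|3/s + 3/4| = 3·|-4 − s|/(4·|s|) = 3|s + 4|/(4|s|).
Require δ ≤ 2 so that |s| > 4 − 2 = 2, hence 4|s| > 8.
Then |3/s + 3/4| < 3|s + 4|/8, which is < ϵ when |s + 4| < (8/3)ϵ.
Take δ = min(2, (8/3)ϵ). Then 0 < |s + 4| < δ gives both |s + 4| < 2 and |s + 4| < (8/3)ϵ, so |3/s + 3/4| < ϵ.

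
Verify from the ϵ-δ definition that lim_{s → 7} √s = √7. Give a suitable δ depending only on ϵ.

Let ϵ > 0 be given. We want δ > 0 such that 0 < |s − 7| < δ implies |√s − √7| < ϵ.
Rationalise: √s − √7 = (s − 7)/(√s + √7), so |√s − √7| = |s − 7|/(√s + √7).
Restrict δ ≤ 7 so that |s − 7| < 7 forces s > 0, and then √s + √7 > √7.
Hence |√s − √7| < |s − 7|/√7, which is < ϵ once |s − 7| < √7·ϵ.
Take δ = min(7, √7·ϵ). If 0 < |s − 7| < δ then s > 0 and |√s − √7| < |s − 7|/√7 < ϵ.

δ = min(7, √7·ϵ)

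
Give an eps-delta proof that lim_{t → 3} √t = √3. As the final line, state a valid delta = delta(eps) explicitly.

delta = min(3, √3·eps)

Fix eps > 0. We want delta > 0 such that 0 < |t − 3| < delta implies |√t − √3| < eps.
Multiplying by the conjugate, |√t − √3| = |t − 3|/(√t + √3).
Restrict delta ≤ 3 so that |t − 3| < 3 forces t > 0, and then √t + √3 > √3.
Hence |√t − √3| < |t − 3|/√3, which is < eps once |t − 3| < √3·eps.
Take delta = min(3, √3·eps). If 0 < |t − 3| < delta then t > 0 and |√t − √3| < |t − 3|/√3 < eps.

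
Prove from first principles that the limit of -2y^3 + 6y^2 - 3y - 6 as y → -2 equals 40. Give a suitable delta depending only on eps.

Let eps > 0 be given. We want delta > 0 such that 0 < |y + 2| < delta implies |(-2y^3 + 6y^2 - 3y - 6) − 40| < eps.
(-2y^3 + 6y^2 - 3y - 6) − 40 = -2y^3 + 6y^2 - 3y - 46 = (y + 2)(-2y^2 + 10y - 23).
So |(-2y^3 + 6y^2 - 3y - 6) − 40| = |y + 2|·|-2y^2 + 10y - 23|.
Assume first that |y + 2| < 1, so |y| < 3. Then |-2y^2 + 10y - 23| ≤ 2·3^2 + 10·3 + 23 = 71.
Hence |(-2y^3 + 6y^2 - 3y - 6) − 40| ≤ 71|y + 2| < eps provided |y + 2| < eps/71.
Choosing delta = min(1, eps/71) ensures both conditions, hence |(-2y^3 + 6y^2 - 3y - 6) − 40| < eps.

delta = min(1, eps/71)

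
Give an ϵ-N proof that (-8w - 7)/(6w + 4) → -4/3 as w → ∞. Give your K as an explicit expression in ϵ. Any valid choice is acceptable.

Let ϵ > 0. We seek K > 0 such that w > K implies |(-8w - 7)/(6w + 4) + 4/3| < ϵ.
(-8w - 7)/(6w + 4) + 4/3 = (6(-8w - 7) − (-8)(6w + 4)) / (6(6w + 4)) = -10/(6(6w + 4)).
For w > 0 we have 6w + 4 > 6w, so |(-8w - 7)/(6w + 4) + 4/3| = 10/(6(6w + 4)) < 10/(6·6w) = (5/18)/w.
Thus |(-8w - 7)/(6w + 4) + 4/3| < ϵ whenever w > (5/18)/ϵ.
Take K = (5/18)/ϵ. If w > K then |(-8w - 7)/(6w + 4) + 4/3| < (5/18)/w < ϵ.

K = (5/18)/ϵ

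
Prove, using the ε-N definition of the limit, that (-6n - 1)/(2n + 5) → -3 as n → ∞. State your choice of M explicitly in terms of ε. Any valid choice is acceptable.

Let ε > 0. For n ≥ 1, |(-6n - 1)/(2n + 5) + 3| = |28|/(2(2n + 5)) = 28/(2(2n + 5)).
Since 2n + 5 ≥ 2n for n ≥ 1, this is ≤ 28/(2·2n) = 7/n.
So |(-6n - 1)/(2n + 5) + 3| < ε whenever n > 7/ε.
Take M = 7/ε. If n > M then |(-6n - 1)/(2n + 5) + 3| ≤ 7/n < ε.

M = 7/ε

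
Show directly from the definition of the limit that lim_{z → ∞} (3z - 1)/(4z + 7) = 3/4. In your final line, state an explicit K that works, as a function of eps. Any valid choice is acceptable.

K = (25/16)/eps

Suppose eps > 0. We seek K > 0 such that z > K implies |(3z - 1)/(4z + 7) − (3/4)| < eps.
(3z - 1)/(4z + 7) − (3/4) = (4(3z - 1) − 3(4z + 7)) / (4(4z + 7)) = -25/(4(4z + 7)).
For z > 0 we have 4z + 7 > 4z, so |(3z - 1)/(4z + 7) − (3/4)| = 25/(4(4z + 7)) < 25/(4·4z) = (25/16)/z.
Thus |(3z - 1)/(4z + 7) − (3/4)| < eps whenever z > (25/16)/eps.
Take K = (25/16)/eps. If z > K then |(3z - 1)/(4z + 7) − (3/4)| < (25/16)/z < eps.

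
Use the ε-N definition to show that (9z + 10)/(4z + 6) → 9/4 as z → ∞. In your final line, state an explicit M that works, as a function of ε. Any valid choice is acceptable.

Let ε > 0. We seek M > 0 such that z > M implies |(9z + 10)/(4z + 6) − (9/4)| < ε.
(9z + 10)/(4z + 6) − (9/4) = (4(9z + 10) − 9(4z + 6)) / (4(4z + 6)) = -14/(4(4z + 6)).
For z > 0 we have 4z + 6 > 4z, so |(9z + 10)/(4z + 6) − (9/4)| = 14/(4(4z + 6)) < 14/(4·4z) = (7/8)/z.
Thus |(9z + 10)/(4z + 6) − (9/4)| < ε whenever z > (7/8)/ε.
Take M = (7/8)/ε. If z > M then |(9z + 10)/(4z + 6) − (9/4)| < (7/8)/z < ε.

M = (7/8)/ε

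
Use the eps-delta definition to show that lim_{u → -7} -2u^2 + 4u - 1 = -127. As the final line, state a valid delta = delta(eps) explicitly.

delta = min(2, eps/36)

Let eps > 0 be given. We want delta > 0 such that 0 < |u + 7| < delta implies |(-2u^2 + 4u - 1) + 127| < eps.
(-2u^2 + 4u - 1) + 127 = -2u^2 + 4u + 126 = (u + 7)(-2u + 18).
So |(-2u^2 + 4u - 1) + 127| = |u + 7|·|-2u + 18|.
Require delta ≤ 2. Then |u + 7| < 2 gives |u| < 9, and by the triangle inequality |-2u + 18| ≤ 2·9 + 18 = 36.
Hence |(-2u^2 + 4u - 1) + 127| ≤ 36|u + 7| < eps provided |u + 7| < eps/36.
Choosing delta = min(2, eps/36) ensures both conditions, hence |(-2u^2 + 4u - 1) + 127| < eps.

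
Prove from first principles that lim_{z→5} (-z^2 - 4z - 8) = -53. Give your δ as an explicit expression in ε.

Let ε > 0. We want δ > 0 such that 0 < |z − 5| < δ implies |(-z^2 - 4z - 8) + 53| < ε.
(-z^2 - 4z - 8) + 53 = -z^2 - 4z + 45 = (z − 5)(-z - 9).
So |(-z^2 - 4z - 8) + 53| = |z − 5|·|-z - 9|.
Require δ ≤ 1. Then |z − 5| < 1 gives |z| < 6, and by the triangle inequality |-z - 9| ≤ 6 + 9 = 15.
Hence |(-z^2 - 4z - 8) + 53| ≤ 15|z − 5| < ε provided |z − 5| < ε/15.
Take δ = min(1, ε/15). Then 0 < |z − 5| < δ gives both |z − 5| < 1 and |z − 5| < ε/15, so |(-z^2 - 4z - 8) + 53| < ε.

δ = min(1, ε/15)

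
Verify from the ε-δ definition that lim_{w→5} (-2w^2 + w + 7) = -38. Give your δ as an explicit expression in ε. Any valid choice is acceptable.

δ = min(1, ε/21)

Suppose ε > 0. We want δ > 0 such that 0 < |w − 5| < δ implies |(-2w^2 + w + 7) + 38| < ε.
(-2w^2 + w + 7) + 38 = -2w^2 + w + 45 = (w − 5)(-2w - 9).
So |(-2w^2 + w + 7) + 38| = |w − 5|·|-2w - 9|.
Assume first that |w − 5| < 1, so |w| < 6. Then |-2w - 9| ≤ 2·6 + 9 = 21.
Hence |(-2w^2 + w + 7) + 38| ≤ 21|w − 5| < ε provided |w − 5| < ε/21.
Take δ = min(1, ε/21). Then 0 < |w − 5| < δ gives both |w − 5| < 1 and |w − 5| < ε/21, so |(-2w^2 + w + 7) + 38| < ε.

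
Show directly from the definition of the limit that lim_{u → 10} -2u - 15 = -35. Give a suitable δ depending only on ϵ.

Let ϵ > 0. We need δ > 0 so that 0 < |u − 10| < δ implies |(-2u - 15) + 35| < ϵ.
|(-2u - 15) + 35| = |-2u + 20| = 2|u − 10|.
So 2|u − 10| < ϵ exactly when |u − 10| < ϵ/2.
Choosing δ = ϵ/2 gives |(-2u - 15) + 35| = 2|u − 10| < ϵ whenever |u − 10| < δ.

δ = ϵ/2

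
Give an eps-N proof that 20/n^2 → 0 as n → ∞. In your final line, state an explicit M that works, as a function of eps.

M = (20/eps)^{1/2}

Let eps > 0 be given. For n ≥ 1, |20/n^2 − 0| = 20/n^2.
20/n^2 < eps ⇔ n^2 > 20/eps ⇔ n > (20/eps)^{1/2}.
Take M = (20/eps)^{1/2}. Then n > M implies 20/n^2 < eps.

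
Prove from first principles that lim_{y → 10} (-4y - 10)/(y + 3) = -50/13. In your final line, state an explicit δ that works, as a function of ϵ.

Fix ϵ > 0. We want δ > 0 with 0 < |y − 10| < δ ⇒ |(-4y - 10)/(y + 3) + 50/13| < ϵ.
Combining over a common denominator, (-4y - 10)/(y + 3) + 50/13 = [(-4y - 10)·13 − (-50)·(y + 3)] / [13·(y + 3)] = -2(y − 10) / (13(y + 3)).
So |(-4y - 10)/(y + 3) + 50/13| = 2|y − 10| / (13·|y + 3|).
Require δ ≤ 13/2, so |y + 3| ≥ |13| − |y − 10| > 13 − 13/2 = 13/2.
Hence |(-4y - 10)/(y + 3) + 50/13| < 2|y − 10|/(13·(13/2)) = (4/169)|y − 10|, which is < ϵ once |y − 10| < (169/4)ϵ.
Take δ = min(13/2, (169/4)ϵ). Then 0 < |y − 10| < δ forces both bounds, so |(-4y - 10)/(y + 3) + 50/13| < ϵ.

δ = min(13/2, (169/4)ϵ)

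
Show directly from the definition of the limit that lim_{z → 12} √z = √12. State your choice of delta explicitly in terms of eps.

Let eps > 0 be given. We want delta > 0 such that 0 < |z − 12| < delta implies |√z − √12| < eps.
Rationalise: √z − √12 = (z − 12)/(√z + √12), so |√z − √12| = |z − 12|/(√z + √12).
Restrict delta ≤ 12 so that |z − 12| < 12 forces z > 0, and then √z + √12 > √12.
Hence |√z − √12| < |z − 12|/√12, which is < eps once |z − 12| < √12·eps.
Take delta = min(12, √12·eps). If 0 < |z − 12| < delta then z > 0 and |√z − √12| < |z − 12|/√12 < eps.

delta = min(12, √12·eps)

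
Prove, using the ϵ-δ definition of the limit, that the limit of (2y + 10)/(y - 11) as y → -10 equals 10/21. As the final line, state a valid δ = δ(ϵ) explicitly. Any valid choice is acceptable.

δ = min(21/2, (441/64)ϵ)

Fix ϵ > 0. We want δ > 0 with 0 < |y + 10| < δ ⇒ |(2y + 10)/(y - 11) − (10/21)| < ϵ.
Combining over a common denominator, (2y + 10)/(y - 11) − (10/21) = [(2y + 10)·(-21) − (-10)·(y - 11)] / [(-21)·(y - 11)] = -32(y + 10) / ((-21)(y - 11)).
So |(2y + 10)/(y - 11) − (10/21)| = 32|y + 10| / (21·|y − 11|).
Require δ ≤ 21/2, so |y − 11| ≥ |-21| − |y + 10| > 21 − 21/2 = 21/2.
Hence |(2y + 10)/(y - 11) − (10/21)| < 32|y + 10|/(21·(21/2)) = (64/441)|y + 10|, which is < ϵ once |y + 10| < (441/64)ϵ.
Take δ = min(21/2, (441/64)ϵ). Then 0 < |y + 10| < δ forces both bounds, so |(2y + 10)/(y - 11) − (10/21)| < ϵ.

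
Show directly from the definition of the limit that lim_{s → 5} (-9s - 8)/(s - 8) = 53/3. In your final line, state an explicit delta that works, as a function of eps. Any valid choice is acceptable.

delta = min(3/2, (9/160)eps)

Suppose eps > 0. We want delta > 0 with 0 < |s − 5| < delta ⇒ |(-9s - 8)/(s - 8) − (53/3)| < eps.
Combining over a common denominator, (-9s - 8)/(s - 8) − (53/3) = [(-9s - 8)·(-3) − (-53)·(s - 8)] / [(-3)·(s - 8)] = 80(s − 5) / ((-3)(s - 8)).
So |(-9s - 8)/(s - 8) − (53/3)| = 80|s − 5| / (3·|s − 8|).
Require delta ≤ 3/2, so |s − 8| ≥ |-3| − |s − 5| > 3 − 3/2 = 3/2.
Hence |(-9s - 8)/(s - 8) − (53/3)| < 80|s − 5|/(3·(3/2)) = (160/9)|s − 5|, which is < eps once |s − 5| < (9/160)eps.
Take delta = min(3/2, (9/160)eps). Then 0 < |s − 5| < delta forces both bounds, so |(-9s - 8)/(s - 8) − (53/3)| < eps.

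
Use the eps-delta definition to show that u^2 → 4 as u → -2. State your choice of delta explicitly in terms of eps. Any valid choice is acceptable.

Let eps > 0 be given. We seek delta > 0 with 0 < |u + 2| < delta ⇒ |u^2 − 4| < eps.
Factor: u^2 − 4 = (u + 2)(u - 2), so |u^2 − 4| = |u + 2|·|u - 2|.
Impose delta ≤ 1 so that |u| < 3; then |u - 2| ≤ 5.
Hence |u^2 − 4| ≤ 5|u + 2|, which is < eps once |u + 2| < eps/5.
Take delta = min(1, eps/5). If 0 < |u + 2| < delta then both bounds hold and |u^2 − 4| ≤ 5|u + 2| < 5·(eps/5) = eps.

delta = min(1, eps/5)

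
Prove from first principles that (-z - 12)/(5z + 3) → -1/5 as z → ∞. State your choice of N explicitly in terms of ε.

Let ε > 0 be given. We seek N > 0 such that z > N implies |(-z - 12)/(5z + 3) + 1/5| < ε.
(-z - 12)/(5z + 3) + 1/5 = (5(-z - 12) − (-1)(5z + 3)) / (5(5z + 3)) = -57/(5(5z + 3)).
For z > 0 we have 5z + 3 > 5z, so |(-z - 12)/(5z + 3) + 1/5| = 57/(5(5z + 3)) < 57/(5·5z) = (57/25)/z.
Thus |(-z - 12)/(5z + 3) + 1/5| < ε whenever z > (57/25)/ε.
Take N = (57/25)/ε. If z > N then |(-z - 12)/(5z + 3) + 1/5| < (57/25)/z < ε.

N = (57/25)/ε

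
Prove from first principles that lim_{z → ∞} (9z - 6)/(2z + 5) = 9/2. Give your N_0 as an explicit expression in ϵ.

Suppose ϵ > 0. We seek N_0 > 0 such that z > N_0 implies |(9z - 6)/(2z + 5) − (9/2)| < ϵ.
(9z - 6)/(2z + 5) − (9/2) = (2(9z - 6) − 9(2z + 5)) / (2(2z + 5)) = -57/(2(2z + 5)).
For z > 0 we have 2z + 5 > 2z, so |(9z - 6)/(2z + 5) − (9/2)| = 57/(2(2z + 5)) < 57/(2·2z) = (57/4)/z.
Thus |(9z - 6)/(2z + 5) − (9/2)| < ϵ whenever z > (57/4)/ϵ.
Take N_0 = (57/4)/ϵ. If z > N_0 then |(9z - 6)/(2z + 5) − (9/2)| < (57/4)/z < ϵ.

N_0 = (57/4)/ϵ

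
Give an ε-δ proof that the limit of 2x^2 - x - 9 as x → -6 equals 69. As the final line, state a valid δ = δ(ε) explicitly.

δ = min(1, ε/27)

Fix ε > 0. We want δ > 0 such that 0 < |x + 6| < δ implies |(2x^2 - x - 9) − 69| < ε.
(2x^2 - x - 9) − 69 = 2x^2 - x - 78 = (x + 6)(2x - 13).
So |(2x^2 - x - 9) − 69| = |x + 6|·|2x - 13|.
Assume first that |x + 6| < 1, so |x| < 7. Then |2x - 13| ≤ 2·7 + 13 = 27.
Hence |(2x^2 - x - 9) − 69| ≤ 27|x + 6| < ε provided |x + 6| < ε/27.
Choosing δ = min(1, ε/27) ensures both conditions, hence |(2x^2 - x - 9) − 69| < ε.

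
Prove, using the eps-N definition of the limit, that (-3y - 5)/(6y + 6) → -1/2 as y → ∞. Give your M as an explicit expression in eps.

Fix eps > 0. We seek M > 0 such that y > M implies |(-3y - 5)/(6y + 6) + 1/2| < eps.
(-3y - 5)/(6y + 6) + 1/2 = (6(-3y - 5) − (-3)(6y + 6)) / (6(6y + 6)) = -12/(6(6y + 6)).
For y > 0 we have 6y + 6 > 6y, so |(-3y - 5)/(6y + 6) + 1/2| = 12/(6(6y + 6)) < 12/(6·6y) = (1/3)/y.
Thus |(-3y - 5)/(6y + 6) + 1/2| < eps whenever y > (1/3)/eps.
Take M = (1/3)/eps. If y > M then |(-3y - 5)/(6y + 6) + 1/2| < (1/3)/y < eps.

M = (1/3)/eps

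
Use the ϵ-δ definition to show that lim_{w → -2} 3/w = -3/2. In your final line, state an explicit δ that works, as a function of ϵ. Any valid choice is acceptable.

Let ϵ > 0. We seek δ > 0 such that 0 < |w + 2| < δ implies |3/w + 3/2| < ϵ.
|3/w + 3/2| = 3·|-2 − w|/(2·|w|) = 3|w + 2|/(2|w|).
Restrict δ ≤ 1. Then |w + 2| < 1 gives |w| > 1, so 2|w| > 2.
Then |3/w + 3/2| < 3|w + 2|/2, which is < ϵ when |w + 2| < (2/3)ϵ.
Take δ = min(1, (2/3)ϵ). Then 0 < |w + 2| < δ gives both |w + 2| < 1 and |w + 2| < (2/3)ϵ, so |3/w + 3/2| < ϵ.

δ = min(1, (2/3)ϵ)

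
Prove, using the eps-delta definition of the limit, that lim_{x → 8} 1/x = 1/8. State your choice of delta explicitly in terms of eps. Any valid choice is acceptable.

Let eps > 0 be given. We seek delta > 0 such that 0 < |x − 8| < delta implies |1/x − (1/8)| < eps.
|1/x − (1/8)| = |8 − x|/(8·|x|) = |x − 8|/(8|x|).
Restrict delta ≤ 4. Then |x − 8| < 4 gives |x| > 4, so 8|x| > 32.
Then |1/x − (1/8)| < |x − 8|/32, which is < eps when |x − 8| < 32eps.
Take delta = min(4, 32eps). Then 0 < |x − 8| < delta gives both |x − 8| < 4 and |x − 8| < 32eps, so |1/x − (1/8)| < eps.

delta = min(4, 32eps)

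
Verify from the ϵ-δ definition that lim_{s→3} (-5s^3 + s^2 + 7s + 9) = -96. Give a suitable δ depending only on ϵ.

δ = min(1, ϵ/171)

Fix ϵ > 0. We want δ > 0 such that 0 < |s − 3| < δ implies |(-5s^3 + s^2 + 7s + 9) + 96| < ϵ.
(-5s^3 + s^2 + 7s + 9) + 96 = -5s^3 + s^2 + 7s + 105 = (s − 3)(-5s^2 - 14s - 35).
So |(-5s^3 + s^2 + 7s + 9) + 96| = |s − 3|·|-5s^2 - 14s - 35|.
Assume first that |s − 3| < 1, so |s| < 4. Then |-5s^2 - 14s - 35| ≤ 5·4^2 + 14·4 + 35 = 171.
Hence |(-5s^3 + s^2 + 7s + 9) + 96| ≤ 171|s − 3| < ϵ provided |s − 3| < ϵ/171.
Take δ = min(1, ϵ/171). Then 0 < |s − 3| < δ gives both |s − 3| < 1 and |s − 3| < ϵ/171, so |(-5s^3 + s^2 + 7s + 9) + 96| < ϵ.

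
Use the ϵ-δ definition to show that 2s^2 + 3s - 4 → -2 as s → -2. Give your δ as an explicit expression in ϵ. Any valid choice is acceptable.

δ = min(1, ϵ/7)

Let ϵ > 0 be given. We want δ > 0 such that 0 < |s + 2| < δ implies |(2s^2 + 3s - 4) + 2| < ϵ.
(2s^2 + 3s - 4) + 2 = 2s^2 + 3s - 2 = (s + 2)(2s - 1).
So |(2s^2 + 3s - 4) + 2| = |s + 2|·|2s - 1|.
Assume first that |s + 2| < 1, so |s| < 3. Then |2s - 1| ≤ 2·3 + 1 = 7.
Hence |(2s^2 + 3s - 4) + 2| ≤ 7|s + 2| < ϵ provided |s + 2| < ϵ/7.
Choosing δ = min(1, ϵ/7) ensures both conditions, hence |(2s^2 + 3s - 4) + 2| < ϵ.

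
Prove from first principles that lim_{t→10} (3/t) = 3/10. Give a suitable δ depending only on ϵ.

Let ϵ > 0 be given. We seek δ > 0 such that 0 < |t − 10| < δ implies |3/t − (3/10)| < ϵ.
|3/t − (3/10)| = 3·|10 − t|/(10·|t|) = 3|t − 10|/(10|t|).
Require δ ≤ 5 so that |t| > 10 − 5 = 5, hence 10|t| > 50.
Then |3/t − (3/10)| < 3|t − 10|/50, which is < ϵ when |t − 10| < (50/3)ϵ.
Take δ = min(5, (50/3)ϵ). Then 0 < |t − 10| < δ gives both |t − 10| < 5 and |t − 10| < (50/3)ϵ, so |3/t − (3/10)| < ϵ.

δ = min(5, (50/3)ϵ)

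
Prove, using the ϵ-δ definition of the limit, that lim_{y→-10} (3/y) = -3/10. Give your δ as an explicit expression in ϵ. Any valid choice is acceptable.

δ = min(5, (50/3)ϵ)

Let ϵ > 0. We seek δ > 0 such that 0 < |y + 10| < δ implies |3/y + 3/10| < ϵ.
|3/y + 3/10| = 3·|-10 − y|/(10·|y|) = 3|y + 10|/(10|y|).
Restrict δ ≤ 5. Then |y + 10| < 5 gives |y| > 5, so 10|y| > 50.
Then |3/y + 3/10| < 3|y + 10|/50, which is < ϵ when |y + 10| < (50/3)ϵ.
Take δ = min(5, (50/3)ϵ). Then 0 < |y + 10| < δ gives both |y + 10| < 5 and |y + 10| < (50/3)ϵ, so |3/y + 3/10| < ϵ.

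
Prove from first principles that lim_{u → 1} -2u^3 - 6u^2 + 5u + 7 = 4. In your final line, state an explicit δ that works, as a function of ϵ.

Let ϵ > 0. We want δ > 0 such that 0 < |u − 1| < δ implies |(-2u^3 - 6u^2 + 5u + 7) − 4| < ϵ.
(-2u^3 - 6u^2 + 5u + 7) − 4 = -2u^3 - 6u^2 + 5u + 3 = (u − 1)(-2u^2 - 8u - 3).
So |(-2u^3 - 6u^2 + 5u + 7) − 4| = |u − 1|·|-2u^2 - 8u - 3|.
Assume first that |u − 1| < 2, so |u| < 3. Then |-2u^2 - 8u - 3| ≤ 2·3^2 + 8·3 + 3 = 45.
Hence |(-2u^3 - 6u^2 + 5u + 7) − 4| ≤ 45|u − 1| < ϵ provided |u − 1| < ϵ/45.
Choosing δ = min(2, ϵ/45) ensures both conditions, hence |(-2u^3 - 6u^2 + 5u + 7) − 4| < ϵ.

δ = min(2, ϵ/45)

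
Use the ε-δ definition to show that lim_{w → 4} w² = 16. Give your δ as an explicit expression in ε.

δ = min(1, ε/9)

Fix ε > 0. We seek δ > 0 with 0 < |w − 4| < δ ⇒ |w² − 16| < ε.
Factor: w² − 16 = (w − 4)(w + 4), so |w² − 16| = |w − 4|·|w + 4|.
Impose δ ≤ 1 so that |w| < 5; then |w + 4| ≤ 9.
Hence |w² − 16| ≤ 9|w − 4|, which is < ε once |w − 4| < ε/9.
Take δ = min(1, ε/9). If 0 < |w − 4| < δ then both bounds hold and |w² − 16| ≤ 9|w − 4| < 9·(ε/9) = ε.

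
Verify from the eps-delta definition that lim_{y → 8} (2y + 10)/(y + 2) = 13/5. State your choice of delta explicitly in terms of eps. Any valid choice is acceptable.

delta = min(5, (25/3)eps)

Fix eps > 0. We want delta > 0 with 0 < |y − 8| < delta ⇒ |(2y + 10)/(y + 2) − (13/5)| < eps.
Combining over a common denominator, (2y + 10)/(y + 2) − (13/5) = [(2y + 10)·10 − 26·(y + 2)] / [10·(y + 2)] = -6(y − 8) / (10(y + 2)).
So |(2y + 10)/(y + 2) − (13/5)| = 6|y − 8| / (10·|y + 2|).
Require delta ≤ 5, so |y + 2| ≥ |10| − |y − 8| > 10 − 5 = 5.
Hence |(2y + 10)/(y + 2) − (13/5)| < 6|y − 8|/(10·5) = (3/25)|y − 8|, which is < eps once |y − 8| < (25/3)eps.
Take delta = min(5, (25/3)eps). Then 0 < |y − 8| < delta forces both bounds, so |(2y + 10)/(y + 2) − (13/5)| < eps.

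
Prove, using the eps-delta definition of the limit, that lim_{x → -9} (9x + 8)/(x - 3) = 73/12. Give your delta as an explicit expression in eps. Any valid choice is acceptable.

delta = min(6, (72/35)eps)

Suppose eps > 0. We want delta > 0 with 0 < |x + 9| < delta ⇒ |(9x + 8)/(x - 3) − (73/12)| < eps.
Combining over a common denominator, (9x + 8)/(x - 3) − (73/12) = [(9x + 8)·(-12) − (-73)·(x - 3)] / [(-12)·(x - 3)] = -35(x + 9) / ((-12)(x - 3)).
So |(9x + 8)/(x - 3) − (73/12)| = 35|x + 9| / (12·|x − 3|).
Require delta ≤ 6, so |x − 3| ≥ |-12| − |x + 9| > 12 − 6 = 6.
Hence |(9x + 8)/(x - 3) − (73/12)| < 35|x + 9|/(12·6) = (35/72)|x + 9|, which is < eps once |x + 9| < (72/35)eps.
Take delta = min(6, (72/35)eps). Then 0 < |x + 9| < delta forces both bounds, so |(9x + 8)/(x - 3) − (73/12)| < eps.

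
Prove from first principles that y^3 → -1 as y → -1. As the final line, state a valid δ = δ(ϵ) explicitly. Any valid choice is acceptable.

Suppose ϵ > 0. We seek δ > 0 with 0 < |y + 1| < δ ⇒ |y^3 + 1| < ϵ.
Factor: y^3 + 1 = (y + 1)(y^2 - y + 1), so |y^3 + 1| = |y + 1|·|y^2 - y + 1|.
Impose δ ≤ 2 so that |y| < 3; then |y^2 - y + 1| ≤ 13.
Hence |y^3 + 1| ≤ 13|y + 1|, which is < ϵ once |y + 1| < ϵ/13.
Take δ = min(2, ϵ/13). If 0 < |y + 1| < δ then both bounds hold and |y^3 + 1| ≤ 13|y + 1| < 13·(ϵ/13) = ϵ.

δ = min(2, ϵ/13)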